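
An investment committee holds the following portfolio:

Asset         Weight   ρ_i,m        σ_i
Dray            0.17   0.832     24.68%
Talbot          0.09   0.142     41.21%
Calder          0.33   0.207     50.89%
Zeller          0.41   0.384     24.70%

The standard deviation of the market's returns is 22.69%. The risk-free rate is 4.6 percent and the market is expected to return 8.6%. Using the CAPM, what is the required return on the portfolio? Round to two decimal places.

β_Dray = 0.832 × 24.68% / 22.69% = 0.9050
β_Talbot = 0.142 × 41.21% / 22.69% = 0.2579
β_Calder = 0.207 × 50.89% / 22.69% = 0.4643
β_Zeller = 0.384 × 24.70% / 22.69% = 0.4180
β_P = Σ w_i β_i = 0.17×0.9050 + 0.09×0.2579 + 0.33×0.4643 + 0.41×0.4180 = 0.5017
MRP = 8.6% − 4.6% = 4.00%
E(R_P) = R_f + β_P × MRP = 4.6% + 0.5017 × 4.0% = 6.61%

6.61%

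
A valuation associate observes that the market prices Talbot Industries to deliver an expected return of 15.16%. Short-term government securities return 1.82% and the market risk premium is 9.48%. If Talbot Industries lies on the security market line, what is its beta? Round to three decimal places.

β = (E(R) − R_f) / MRP = (15.16% − 1.82%) / 9.48% = 13.34% / 9.48% = 1.407

1.407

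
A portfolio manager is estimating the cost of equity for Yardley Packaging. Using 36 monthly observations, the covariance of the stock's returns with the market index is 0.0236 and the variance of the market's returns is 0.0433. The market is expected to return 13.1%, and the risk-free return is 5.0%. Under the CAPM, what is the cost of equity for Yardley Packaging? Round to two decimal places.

9.41%

β = Cov(R_i, R_m) / Var(R_m) = 0.0236 / 0.0433 = 0.5450
MRP = 13.1% − 5.0% = 8.10%
E(R) = R_f + β × MRP = 5.0% + 0.5450 × 8.1% = 9.41%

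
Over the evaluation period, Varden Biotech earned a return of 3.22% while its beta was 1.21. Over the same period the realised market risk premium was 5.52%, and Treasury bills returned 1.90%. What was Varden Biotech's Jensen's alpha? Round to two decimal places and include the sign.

-5.36%

CAPM benchmark = R_f + β(R_m − R_f) = 1.90% + 1.21 × 5.52% = 8.5792%
α = actual − benchmark = 3.22% − 8.5792% = -5.36%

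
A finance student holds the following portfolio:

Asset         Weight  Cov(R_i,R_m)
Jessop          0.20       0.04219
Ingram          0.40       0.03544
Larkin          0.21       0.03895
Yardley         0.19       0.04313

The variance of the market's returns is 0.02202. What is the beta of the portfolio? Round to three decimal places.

1.771

β_Jessop = 0.04219 / 0.02202 = 1.9160
β_Ingram = 0.03544 / 0.02202 = 1.6094
β_Larkin = 0.03895 / 0.02202 = 1.7688
β_Yardley = 0.04313 / 0.02202 = 1.9587
β_P = Σ w_i β_i = 0.20×1.9160 + 0.40×1.6094 + 0.21×1.7688 + 0.19×1.9587 = 1.7706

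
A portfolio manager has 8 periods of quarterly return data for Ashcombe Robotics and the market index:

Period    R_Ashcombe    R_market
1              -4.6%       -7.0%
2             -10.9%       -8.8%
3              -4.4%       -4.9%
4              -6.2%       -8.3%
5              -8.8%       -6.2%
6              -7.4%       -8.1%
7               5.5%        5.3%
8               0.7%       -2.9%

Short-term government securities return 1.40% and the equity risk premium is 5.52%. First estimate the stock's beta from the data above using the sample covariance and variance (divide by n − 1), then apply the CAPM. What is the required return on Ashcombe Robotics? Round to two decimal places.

Mean R_i = (-4.6 − 10.9 − 4.4 − 6.2 − 8.8 − 7.4 + 5.5 + 0.7) / 8 = -4.5125%
Mean R_m = (-7.0 − 8.8 − 4.9 − 8.3 − 6.2 − 8.1 + 5.3 − 2.9) / 8 = -5.1125%
Σ(R_i − R̄_i)(R_m − R̄_m) = 158.1988  ⇒  Cov = 158.1988 / 7 = 22.5998
Σ(R_m − R̄_m)² = 150.7888  ⇒  Var(R_m) = 150.7888 / 7 = 21.5413
β = Cov / Var(R_m) = 22.5998 / 21.5413 = 1.0491
E(R) = R_f + β × MRP = 1.40% + 1.0491 × 5.52% = 7.19%

7.19%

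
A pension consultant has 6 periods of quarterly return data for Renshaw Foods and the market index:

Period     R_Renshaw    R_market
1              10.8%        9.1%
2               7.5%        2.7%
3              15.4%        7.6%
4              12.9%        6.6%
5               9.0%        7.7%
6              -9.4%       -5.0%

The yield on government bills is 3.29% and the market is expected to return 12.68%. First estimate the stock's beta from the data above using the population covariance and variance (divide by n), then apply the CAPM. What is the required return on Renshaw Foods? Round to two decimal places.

17.94%

Mean R_i = (10.8 + 7.5 + 15.4 + 12.9 + 9.0 − 9.4) / 6 = 7.7000%
Mean R_m = (9.1 + 2.7 + 7.6 + 6.6 + 7.7 − 5.0) / 6 = 4.7833%
Σ(R_i − R̄_i)(R_m − R̄_m) = 216.0200  ⇒  Cov = 216.0200 / 6 = 36.0033
Σ(R_m − R̄_m)² = 138.4283  ⇒  Var(R_m) = 138.4283 / 6 = 23.0714
β = Cov / Var(R_m) = 36.0033 / 23.0714 = 1.5605
MRP = 12.68% − 3.29% = 9.39%
E(R) = R_f + β × MRP = 3.29% + 1.5605 × 9.39% = 17.94%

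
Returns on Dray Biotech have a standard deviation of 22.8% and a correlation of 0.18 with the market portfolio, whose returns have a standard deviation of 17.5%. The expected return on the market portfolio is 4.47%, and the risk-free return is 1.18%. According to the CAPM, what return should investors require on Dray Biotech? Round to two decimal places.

1.95%

β = ρ × σ_i / σ_m = 0.18 × 22.8% / 17.5% = 0.2345
MRP = 4.47% − 1.18% = 3.29%
E(R) = 1.18% + 0.2345 × 3.29% = 1.95%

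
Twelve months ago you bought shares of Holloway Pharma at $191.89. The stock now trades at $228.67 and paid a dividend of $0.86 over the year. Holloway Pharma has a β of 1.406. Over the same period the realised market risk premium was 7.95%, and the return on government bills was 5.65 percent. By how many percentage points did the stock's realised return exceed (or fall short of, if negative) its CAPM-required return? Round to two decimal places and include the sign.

+2.79%

Realised HPR = (P1 + D1 − P0) / P0 = (228.67 + 0.86 − 191.89) / 191.89 = 37.64 / 191.89 = 19.6154%
CAPM required = R_f + β·MRP = 5.65% + 1.406 × 7.95% = 16.82770%
α = realised − required = 19.6154% − 16.82770% = +2.79%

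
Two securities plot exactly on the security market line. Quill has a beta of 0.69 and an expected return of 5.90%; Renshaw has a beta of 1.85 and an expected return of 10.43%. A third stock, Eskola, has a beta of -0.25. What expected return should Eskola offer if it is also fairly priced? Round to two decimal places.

MRP (SML slope) = (10.43% − 5.90%) / (1.85 − 0.69) = 4.53% / 1.16 = 3.9052%
R_f (intercept) = 5.90% − 0.69 × 3.9052% = 3.2054%
E(R_Eskola) = R_f + β × MRP = 3.2054% + -0.25 × 3.9052% = 2.23%

2.23%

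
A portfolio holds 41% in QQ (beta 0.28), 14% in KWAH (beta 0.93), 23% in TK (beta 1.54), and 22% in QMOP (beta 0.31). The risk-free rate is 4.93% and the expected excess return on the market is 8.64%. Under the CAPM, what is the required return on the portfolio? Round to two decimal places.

10.70%

β_P = Σ w_i β_i = 0.41×0.28 + 0.14×0.93 + 0.23×1.54 + 0.22×0.31 = 0.6674
E(R_P) = R_f + β_P × MRP = 4.93% + 0.6674 × 8.64% = 10.70%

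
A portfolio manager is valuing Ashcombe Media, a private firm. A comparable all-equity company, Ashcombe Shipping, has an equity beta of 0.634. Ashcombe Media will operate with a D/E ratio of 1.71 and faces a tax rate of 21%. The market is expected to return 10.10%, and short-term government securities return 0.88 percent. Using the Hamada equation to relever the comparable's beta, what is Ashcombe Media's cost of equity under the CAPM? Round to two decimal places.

14.62%

β_L = β_U × [1 + (1 − t)(D/E)] = 0.634 × [1 + (1 − 0.21) × 1.71]
    = 0.634 × [1 + 0.79 × 1.71] = 0.634 × 2.3509 = 1.4905
MRP = 10.10% − 0.88% = 9.22%
E(R) = R_f + β_L × MRP = 0.88% + 1.4905 × 9.22% = 14.62%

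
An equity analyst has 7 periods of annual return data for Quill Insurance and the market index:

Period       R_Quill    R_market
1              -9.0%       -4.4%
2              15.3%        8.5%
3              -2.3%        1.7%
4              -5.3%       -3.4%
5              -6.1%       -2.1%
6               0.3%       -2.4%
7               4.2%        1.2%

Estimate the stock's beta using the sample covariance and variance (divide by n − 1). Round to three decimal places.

Mean R_i = (-9.0 + 15.3 − 2.3 − 5.3 − 6.1 + 0.3 + 4.2) / 7 = -0.4143%
Mean R_m = (-4.4 + 8.5 + 1.7 − 3.4 − 2.1 − 2.4 + 1.2) / 7 = -0.1286%
Σ(R_i − R̄_i)(R_m − R̄_m) = 200.5171  ⇒  Cov = 200.5171 / 6 = 33.4195
Σ(R_m − R̄_m)² = 117.5543  ⇒  Var(R_m) = 117.5543 / 6 = 19.5924
β = Cov / Var(R_m) = 33.4195 / 19.5924 = 1.7057

1.706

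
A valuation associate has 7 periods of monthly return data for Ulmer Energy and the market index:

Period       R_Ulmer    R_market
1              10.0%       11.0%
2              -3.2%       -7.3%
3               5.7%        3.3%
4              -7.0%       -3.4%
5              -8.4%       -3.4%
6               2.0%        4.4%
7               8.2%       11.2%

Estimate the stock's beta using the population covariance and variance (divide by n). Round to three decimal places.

0.909

Mean R_i = (10.0 − 3.2 + 5.7 − 7.0 − 8.4 + 2.0 + 8.2) / 7 = 1.0429%
Mean R_m = (11.0 − 7.3 + 3.3 − 3.4 − 3.4 + 4.4 + 11.2) / 7 = 2.2571%
Σ(R_i − R̄_i)(R_m − R̄_m) = 288.6929  ⇒  Cov = 288.6929 / 7 = 41.2418
Σ(R_m − R̄_m)² = 317.4371  ⇒  Var(R_m) = 317.4371 / 7 = 45.3482
β = Cov / Var(R_m) = 41.2418 / 45.3482 = 0.9094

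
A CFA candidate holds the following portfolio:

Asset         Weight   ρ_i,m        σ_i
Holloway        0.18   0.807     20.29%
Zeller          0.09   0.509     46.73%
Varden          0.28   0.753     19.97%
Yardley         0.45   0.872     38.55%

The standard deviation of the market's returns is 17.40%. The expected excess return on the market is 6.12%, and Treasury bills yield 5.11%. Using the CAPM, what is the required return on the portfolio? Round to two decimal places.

β_Holloway = 0.807 × 20.29% / 17.40% = 0.9410
β_Zeller = 0.509 × 46.73% / 17.40% = 1.3670
β_Varden = 0.753 × 19.97% / 17.40% = 0.8642
β_Yardley = 0.872 × 38.55% / 17.40% = 1.9319
β_P = Σ w_i β_i = 0.18×0.9410 + 0.09×1.3670 + 0.28×0.8642 + 0.45×1.9319 = 1.4037
E(R_P) = R_f + β_P × MRP = 5.11% + 1.4037 × 6.12% = 13.70%

13.70%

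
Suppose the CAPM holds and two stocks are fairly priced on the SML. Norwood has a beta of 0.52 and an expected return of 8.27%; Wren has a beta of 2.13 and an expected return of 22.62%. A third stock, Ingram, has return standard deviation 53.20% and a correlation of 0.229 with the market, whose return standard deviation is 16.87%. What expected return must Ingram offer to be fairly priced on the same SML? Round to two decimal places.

MRP = (22.62% − 8.27%) / (2.13 − 0.52) = 8.9130%
R_f = 8.27% − 0.52 × 8.9130% = 3.6352%
β_Ingram = ρ·σ_i/σ_m = 0.229 × 53.20 / 16.87 = 0.7222
E(R_Ingram) = R_f + β × MRP = 3.6352% + 0.7222 × 8.9130% = 10.07%

10.07%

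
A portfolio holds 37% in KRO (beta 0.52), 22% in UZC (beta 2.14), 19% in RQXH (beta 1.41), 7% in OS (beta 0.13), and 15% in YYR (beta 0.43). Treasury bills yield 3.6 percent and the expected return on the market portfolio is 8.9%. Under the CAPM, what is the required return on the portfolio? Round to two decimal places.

β_P = Σ w_i β_i = 0.37×0.52 + 0.22×2.14 + 0.19×1.41 + 0.07×0.13 + 0.15×0.43 = 1.0047
MRP = 8.9% − 3.6% = 5.30%
E(R_P) = R_f + β_P × MRP = 3.6% + 1.0047 × 5.3% = 8.92%

8.92%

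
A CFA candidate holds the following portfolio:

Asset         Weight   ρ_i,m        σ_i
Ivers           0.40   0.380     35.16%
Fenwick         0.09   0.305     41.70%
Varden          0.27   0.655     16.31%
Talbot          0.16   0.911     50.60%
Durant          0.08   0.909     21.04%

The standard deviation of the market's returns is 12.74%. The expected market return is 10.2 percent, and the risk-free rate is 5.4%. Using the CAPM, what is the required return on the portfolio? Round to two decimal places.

12.29%

β_Ivers = 0.380 × 35.16% / 12.74% = 1.0487
β_Fenwick = 0.305 × 41.70% / 12.74% = 0.9983
β_Varden = 0.655 × 16.31% / 12.74% = 0.8385
β_Talbot = 0.911 × 50.60% / 12.74% = 3.6183
β_Durant = 0.909 × 21.04% / 12.74% = 1.5012
β_P = Σ w_i β_i = 0.40×1.0487 + 0.09×0.9983 + 0.27×0.8385 + 0.16×3.6183 + 0.08×1.5012 = 1.4347
MRP = 10.2% − 5.4% = 4.80%
E(R_P) = R_f + β_P × MRP = 5.4% + 1.4347 × 4.8% = 12.29%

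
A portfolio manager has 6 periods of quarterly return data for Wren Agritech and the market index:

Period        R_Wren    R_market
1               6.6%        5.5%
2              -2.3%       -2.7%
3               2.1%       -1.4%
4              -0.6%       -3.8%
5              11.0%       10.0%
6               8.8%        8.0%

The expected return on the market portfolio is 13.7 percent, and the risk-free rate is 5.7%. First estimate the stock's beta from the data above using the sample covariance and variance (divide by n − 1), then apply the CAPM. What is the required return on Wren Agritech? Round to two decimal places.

12.72%

Mean R_i = (6.6 − 2.3 + 2.1 − 0.6 + 11.0 + 8.8) / 6 = 4.2667%
Mean R_m = (5.5 − 2.7 − 1.4 − 3.8 + 10.0 + 8.0) / 6 = 2.6000%
Σ(R_i − R̄_i)(R_m − R̄_m) = 155.6900  ⇒  Cov = 155.6900 / 5 = 31.1380
Σ(R_m − R̄_m)² = 177.3800  ⇒  Var(R_m) = 177.3800 / 5 = 35.4760
β = Cov / Var(R_m) = 31.1380 / 35.4760 = 0.8777
MRP = 13.7% − 5.7% = 8.00%
E(R) = R_f + β × MRP = 5.7% + 0.8777 × 8.0% = 12.72%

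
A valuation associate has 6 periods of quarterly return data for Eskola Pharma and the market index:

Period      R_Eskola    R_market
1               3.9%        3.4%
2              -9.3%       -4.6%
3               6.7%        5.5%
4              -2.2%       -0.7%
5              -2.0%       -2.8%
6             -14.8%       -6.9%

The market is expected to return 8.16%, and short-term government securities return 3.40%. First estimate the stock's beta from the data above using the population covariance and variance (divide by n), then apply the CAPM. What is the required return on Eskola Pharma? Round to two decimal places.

11.18%

Mean R_i = (3.9 − 9.3 + 6.7 − 2.2 − 2.0 − 14.8) / 6 = -2.9500%
Mean R_m = (3.4 − 4.6 + 5.5 − 0.7 − 2.8 − 6.9) / 6 = -1.0167%
Σ(R_i − R̄_i)(R_m − R̄_m) = 184.1550  ⇒  Cov = 184.1550 / 6 = 30.6925
Σ(R_m − R̄_m)² = 112.7083  ⇒  Var(R_m) = 112.7083 / 6 = 18.7847
β = Cov / Var(R_m) = 30.6925 / 18.7847 = 1.6339
MRP = 8.16% − 3.40% = 4.76%
E(R) = R_f + β × MRP = 3.40% + 1.6339 × 4.76% = 11.18%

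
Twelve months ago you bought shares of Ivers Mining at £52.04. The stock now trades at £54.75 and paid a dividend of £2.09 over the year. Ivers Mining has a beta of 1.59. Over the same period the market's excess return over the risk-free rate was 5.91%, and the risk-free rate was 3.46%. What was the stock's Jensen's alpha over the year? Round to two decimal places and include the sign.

Realised HPR = (P1 + D1 − P0) / P0 = (54.75 + 2.09 − 52.04) / 52.04 = 4.80 / 52.04 = 9.2237%
CAPM required = R_f + β·MRP = 3.46% + 1.59 × 5.91% = 12.8569%
α = realised − required = 9.2237% − 12.8569% = -3.63%

-3.63%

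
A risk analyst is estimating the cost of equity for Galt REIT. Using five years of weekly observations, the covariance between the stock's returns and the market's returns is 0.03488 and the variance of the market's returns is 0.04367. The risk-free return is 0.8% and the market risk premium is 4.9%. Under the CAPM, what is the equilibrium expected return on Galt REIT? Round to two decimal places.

β = Cov(R_i, R_m) / Var(R_m) = 0.03488 / 0.04367 = 0.7987
E(R) = R_f + β × MRP = 0.8% + 0.7987 × 4.9% = 4.71%

4.71%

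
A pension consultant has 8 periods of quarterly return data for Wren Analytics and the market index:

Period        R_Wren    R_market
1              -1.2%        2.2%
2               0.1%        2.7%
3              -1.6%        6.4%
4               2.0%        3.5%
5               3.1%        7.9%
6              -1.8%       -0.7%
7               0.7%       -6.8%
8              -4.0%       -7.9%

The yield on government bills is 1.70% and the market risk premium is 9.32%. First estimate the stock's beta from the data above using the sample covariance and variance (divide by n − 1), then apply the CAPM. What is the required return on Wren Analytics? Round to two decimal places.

Mean R_i = (-1.2 + 0.1 − 1.6 + 2.0 + 3.1 − 1.8 + 0.7 − 4.0) / 8 = -0.3375%
Mean R_m = (2.2 + 2.7 + 6.4 + 3.5 + 7.9 − 0.7 − 6.8 − 7.9) / 8 = 0.9125%
Σ(R_i − R̄_i)(R_m − R̄_m) = 49.4438  ⇒  Cov = 49.4438 / 7 = 7.0634
Σ(R_m − R̄_m)² = 230.2288  ⇒  Var(R_m) = 230.2288 / 7 = 32.8898
β = Cov / Var(R_m) = 7.0634 / 32.8898 = 0.2148
E(R) = R_f + β × MRP = 1.70% + 0.2148 × 9.32% = 3.70%

3.70%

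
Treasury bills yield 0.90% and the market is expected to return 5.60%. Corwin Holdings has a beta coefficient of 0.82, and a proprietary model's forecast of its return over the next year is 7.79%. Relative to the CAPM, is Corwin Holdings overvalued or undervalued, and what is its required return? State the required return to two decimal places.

MRP = 5.60% − 0.90% = 4.70%
Required return = R_f + β·MRP = 0.90% + 0.82 × 4.70% = 4.75%
Forecast 7.79% > required 4.75% → the stock plots above the SML → undervalued.

Undervalued; required return 4.75%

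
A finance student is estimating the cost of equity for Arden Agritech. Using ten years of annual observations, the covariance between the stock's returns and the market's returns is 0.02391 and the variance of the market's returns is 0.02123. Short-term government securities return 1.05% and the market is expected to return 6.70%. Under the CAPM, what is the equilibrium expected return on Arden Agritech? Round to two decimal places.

β = Cov(R_i, R_m) / Var(R_m) = 0.02391 / 0.02123 = 1.1262
MRP = 6.70% − 1.05% = 5.65%
E(R) = R_f + β × MRP = 1.05% + 1.1262 × 5.65% = 7.41%

7.41%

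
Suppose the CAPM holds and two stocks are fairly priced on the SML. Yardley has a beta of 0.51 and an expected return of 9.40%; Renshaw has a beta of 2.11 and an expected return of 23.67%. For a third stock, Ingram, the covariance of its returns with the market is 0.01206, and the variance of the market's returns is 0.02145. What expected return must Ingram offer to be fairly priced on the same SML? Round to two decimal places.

9.87%

MRP = (23.67% − 9.40%) / (2.11 − 0.51) = 8.9188%
R_f = 9.40% − 0.51 × 8.9188% = 4.8514%
β_Ingram = Cov / Var(R_m) = 0.01206 / 0.02145 = 0.5622
E(R_Ingram) = R_f + β × MRP = 4.8514% + 0.5622 × 8.9188% = 9.87%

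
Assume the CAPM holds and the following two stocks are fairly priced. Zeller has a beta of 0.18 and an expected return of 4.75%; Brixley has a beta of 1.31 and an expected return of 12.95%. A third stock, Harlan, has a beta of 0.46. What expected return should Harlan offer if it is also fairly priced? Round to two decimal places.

MRP (SML slope) = (12.95% − 4.75%) / (1.31 − 0.18) = 8.20% / 1.13 = 7.2566%
R_f (intercept) = 4.75% − 0.18 × 7.2566% = 3.4438%
E(R_Harlan) = R_f + β × MRP = 3.4438% + 0.46 × 7.2566% = 6.78%

6.78%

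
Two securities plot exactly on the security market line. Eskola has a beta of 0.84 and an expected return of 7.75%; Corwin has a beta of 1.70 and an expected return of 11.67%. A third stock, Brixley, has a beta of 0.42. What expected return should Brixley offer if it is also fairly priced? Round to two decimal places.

MRP (SML slope) = (11.67% − 7.75%) / (1.70 − 0.84) = 3.92% / 0.86 = 4.5581%
R_f (intercept) = 7.75% − 0.84 × 4.5581% = 3.9212%
E(R_Brixley) = R_f + β × MRP = 3.9212% + 0.42 × 4.5581% = 5.84%

5.84%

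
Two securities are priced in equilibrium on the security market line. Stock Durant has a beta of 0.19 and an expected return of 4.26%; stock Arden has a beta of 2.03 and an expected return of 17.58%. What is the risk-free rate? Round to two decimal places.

2.88%

Both satisfy E(R) = R_f + β·MRP, so the slope of the SML is
MRP = (17.58% − 4.26%) / (2.03 − 0.19) = 13.32% / 1.84 = 7.2391%
R_f = E(R_Durant) − β_Durant·MRP = 4.26% − 0.19 × 7.2391% = 2.8846%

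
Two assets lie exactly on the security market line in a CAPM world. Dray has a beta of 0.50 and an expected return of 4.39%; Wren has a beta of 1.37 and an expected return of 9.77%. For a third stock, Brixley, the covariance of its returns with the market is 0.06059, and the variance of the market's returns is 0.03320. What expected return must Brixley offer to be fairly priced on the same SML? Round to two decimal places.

12.58%

MRP = (9.77% − 4.39%) / (1.37 − 0.50) = 6.1839%
R_f = 4.39% − 0.50 × 6.1839% = 1.2981%
β_Brixley = Cov / Var(R_m) = 0.06059 / 0.03320 = 1.8250
E(R_Brixley) = R_f + β × MRP = 1.2981% + 1.8250 × 6.1839% = 12.58%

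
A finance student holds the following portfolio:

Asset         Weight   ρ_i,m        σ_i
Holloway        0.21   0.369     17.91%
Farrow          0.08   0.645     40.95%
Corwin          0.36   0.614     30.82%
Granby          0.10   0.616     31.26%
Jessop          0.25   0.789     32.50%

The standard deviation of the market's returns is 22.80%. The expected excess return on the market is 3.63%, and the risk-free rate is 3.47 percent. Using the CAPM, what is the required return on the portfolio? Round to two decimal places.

β_Holloway = 0.369 × 17.91% / 22.80% = 0.2899
β_Farrow = 0.645 × 40.95% / 22.80% = 1.1585
β_Corwin = 0.614 × 30.82% / 22.80% = 0.8300
β_Granby = 0.616 × 31.26% / 22.80% = 0.8446
β_Jessop = 0.789 × 32.50% / 22.80% = 1.1247
β_P = Σ w_i β_i = 0.21×0.2899 + 0.08×1.1585 + 0.36×0.8300 + 0.10×0.8446 + 0.25×1.1247 = 0.8180
E(R_P) = R_f + β_P × MRP = 3.47% + 0.8180 × 3.63% = 6.44%

6.44%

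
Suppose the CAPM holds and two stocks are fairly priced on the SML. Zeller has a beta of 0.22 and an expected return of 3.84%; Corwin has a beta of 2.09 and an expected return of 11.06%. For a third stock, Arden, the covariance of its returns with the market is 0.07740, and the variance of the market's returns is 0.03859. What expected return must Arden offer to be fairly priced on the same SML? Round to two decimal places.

10.73%

MRP = (11.06% − 3.84%) / (2.09 − 0.22) = 3.8610%
R_f = 3.84% − 0.22 × 3.8610% = 2.9906%
β_Arden = Cov / Var(R_m) = 0.07740 / 0.03859 = 2.0057
E(R_Arden) = R_f + β × MRP = 2.9906% + 2.0057 × 3.8610% = 10.73%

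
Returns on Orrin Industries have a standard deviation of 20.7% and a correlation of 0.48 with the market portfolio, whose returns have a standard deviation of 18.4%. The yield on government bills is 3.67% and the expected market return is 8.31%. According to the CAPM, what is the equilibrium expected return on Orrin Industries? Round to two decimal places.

β = ρ × σ_i / σ_m = 0.48 × 20.7% / 18.4% = 0.5400
MRP = 8.31% − 3.67% = 4.64%
E(R) = 3.67% + 0.5400 × 4.64% = 6.18%

6.18%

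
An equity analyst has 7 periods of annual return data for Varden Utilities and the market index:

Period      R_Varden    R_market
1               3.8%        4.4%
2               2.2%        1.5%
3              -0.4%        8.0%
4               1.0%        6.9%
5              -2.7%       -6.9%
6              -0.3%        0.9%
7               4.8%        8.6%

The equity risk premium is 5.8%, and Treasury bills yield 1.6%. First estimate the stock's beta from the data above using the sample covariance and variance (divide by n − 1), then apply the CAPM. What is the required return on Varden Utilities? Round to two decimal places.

3.41%

Mean R_i = (3.8 + 2.2 − 0.4 + 1.0 − 2.7 − 0.3 + 4.8) / 7 = 1.2000%
Mean R_m = (4.4 + 1.5 + 8.0 + 6.9 − 6.9 + 0.9 + 8.6) / 7 = 3.3429%
Σ(R_i − R̄_i)(R_m − R̄_m) = 55.2800  ⇒  Cov = 55.2800 / 6 = 9.2133
Σ(R_m − R̄_m)² = 177.3771  ⇒  Var(R_m) = 177.3771 / 6 = 29.5629
β = Cov / Var(R_m) = 9.2133 / 29.5629 = 0.3117
E(R) = R_f + β × MRP = 1.6% + 0.3117 × 5.8% = 3.41%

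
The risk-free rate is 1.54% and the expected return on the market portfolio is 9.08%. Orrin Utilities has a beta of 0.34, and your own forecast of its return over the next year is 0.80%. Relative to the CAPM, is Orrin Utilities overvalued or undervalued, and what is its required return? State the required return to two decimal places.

Overvalued; required return 4.10%

MRP = 9.08% − 1.54% = 7.54%
Required return = R_f + β·MRP = 1.54% + 0.34 × 7.54% = 4.10%
Forecast 0.80% < required 4.10% → the stock plots below the SML → overvalued.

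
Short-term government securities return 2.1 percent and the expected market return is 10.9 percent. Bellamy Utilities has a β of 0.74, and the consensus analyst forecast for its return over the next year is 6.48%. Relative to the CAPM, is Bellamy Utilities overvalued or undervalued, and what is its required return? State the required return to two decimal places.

Overvalued; required return 8.61%

MRP = 10.9% − 2.1% = 8.80%
Required return = R_f + β·MRP = 2.1% + 0.74 × 8.8% = 8.61%
Forecast 6.48% < required 8.61% → the stock plots below the SML → overvalued.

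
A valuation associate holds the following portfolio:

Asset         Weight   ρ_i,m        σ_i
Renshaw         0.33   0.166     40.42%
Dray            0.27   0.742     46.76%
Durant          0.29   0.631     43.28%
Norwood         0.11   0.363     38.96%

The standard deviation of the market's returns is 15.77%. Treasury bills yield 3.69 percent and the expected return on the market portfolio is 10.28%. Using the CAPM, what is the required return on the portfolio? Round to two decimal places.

12.49%

β_Renshaw = 0.166 × 40.42% / 15.77% = 0.4255
β_Dray = 0.742 × 46.76% / 15.77% = 2.2001
β_Durant = 0.631 × 43.28% / 15.77% = 1.7317
β_Norwood = 0.363 × 38.96% / 15.77% = 0.8968
β_P = Σ w_i β_i = 0.33×0.4255 + 0.27×2.2001 + 0.29×1.7317 + 0.11×0.8968 = 1.3353
MRP = 10.28% − 3.69% = 6.59%
E(R_P) = R_f + β_P × MRP = 3.69% + 1.3353 × 6.59% = 12.49%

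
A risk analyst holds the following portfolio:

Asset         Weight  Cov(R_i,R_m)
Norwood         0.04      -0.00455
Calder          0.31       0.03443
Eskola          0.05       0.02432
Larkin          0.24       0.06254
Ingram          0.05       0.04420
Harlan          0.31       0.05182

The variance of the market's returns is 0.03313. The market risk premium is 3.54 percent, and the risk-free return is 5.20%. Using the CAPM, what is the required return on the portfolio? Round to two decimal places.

β_Norwood = -0.00455 / 0.03313 = -0.1373
β_Calder = 0.03443 / 0.03313 = 1.0392
β_Eskola = 0.02432 / 0.03313 = 0.7341
β_Larkin = 0.06254 / 0.03313 = 1.8877
β_Ingram = 0.04420 / 0.03313 = 1.3341
β_Harlan = 0.05182 / 0.03313 = 1.5641
β_P = Σ w_i β_i = 0.04×-0.1373 + 0.31×1.0392 + 0.05×0.7341 + 0.24×1.8877 + 0.05×1.3341 + 0.31×1.5641 = 1.3580
E(R_P) = R_f + β_P × MRP = 5.20% + 1.3580 × 3.54% = 10.01%

10.01%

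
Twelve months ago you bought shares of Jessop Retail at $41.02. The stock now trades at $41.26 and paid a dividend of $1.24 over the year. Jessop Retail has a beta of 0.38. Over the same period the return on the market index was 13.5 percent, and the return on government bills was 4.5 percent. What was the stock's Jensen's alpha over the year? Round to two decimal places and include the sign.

-4.31%

Realised HPR = (P1 + D1 − P0) / P0 = (41.26 + 1.24 − 41.02) / 41.02 = 1.48 / 41.02 = 3.6080%
MRP = 13.5% − 4.5% = 9.00%
CAPM required = R_f + β·MRP = 4.5% + 0.38 × 9.0% = 7.9200%
α = realised − required = 3.6080% − 7.9200% = -4.31%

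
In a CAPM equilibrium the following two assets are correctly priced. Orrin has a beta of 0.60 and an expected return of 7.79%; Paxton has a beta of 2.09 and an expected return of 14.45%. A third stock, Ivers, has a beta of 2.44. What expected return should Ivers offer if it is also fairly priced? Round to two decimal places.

MRP (SML slope) = (14.45% − 7.79%) / (2.09 − 0.60) = 6.66% / 1.49 = 4.4698%
R_f (intercept) = 7.79% − 0.60 × 4.4698% = 5.1081%
E(R_Ivers) = R_f + β × MRP = 5.1081% + 2.44 × 4.4698% = 16.01%

16.01%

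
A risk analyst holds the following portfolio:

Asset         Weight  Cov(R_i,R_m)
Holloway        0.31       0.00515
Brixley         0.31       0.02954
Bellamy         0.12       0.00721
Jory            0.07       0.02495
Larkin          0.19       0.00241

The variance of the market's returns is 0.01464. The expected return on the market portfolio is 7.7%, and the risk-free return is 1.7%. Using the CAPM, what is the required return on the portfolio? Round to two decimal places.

7.37%

β_Holloway = 0.00515 / 0.01464 = 0.3518
β_Brixley = 0.02954 / 0.01464 = 2.0178
β_Bellamy = 0.00721 / 0.01464 = 0.4925
β_Jory = 0.02495 / 0.01464 = 1.7042
β_Larkin = 0.00241 / 0.01464 = 0.1646
β_P = Σ w_i β_i = 0.31×0.3518 + 0.31×2.0178 + 0.12×0.4925 + 0.07×1.7042 + 0.19×0.1646 = 0.9442
MRP = 7.7% − 1.7% = 6.00%
E(R_P) = R_f + β_P × MRP = 1.7% + 0.9442 × 6.0% = 7.37%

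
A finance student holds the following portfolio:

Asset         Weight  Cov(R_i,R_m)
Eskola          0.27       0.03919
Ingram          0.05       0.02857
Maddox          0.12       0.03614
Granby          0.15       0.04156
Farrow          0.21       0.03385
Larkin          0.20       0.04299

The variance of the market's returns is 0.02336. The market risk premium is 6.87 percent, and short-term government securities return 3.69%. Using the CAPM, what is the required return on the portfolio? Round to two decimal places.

14.95%

β_Eskola = 0.03919 / 0.02336 = 1.6777
β_Ingram = 0.02857 / 0.02336 = 1.2230
β_Maddox = 0.03614 / 0.02336 = 1.5471
β_Granby = 0.04156 / 0.02336 = 1.7791
β_Farrow = 0.03385 / 0.02336 = 1.4491
β_Larkin = 0.04299 / 0.02336 = 1.8403
β_P = Σ w_i β_i = 0.27×1.6777 + 0.05×1.2230 + 0.12×1.5471 + 0.15×1.7791 + 0.21×1.4491 + 0.20×1.8403 = 1.6390
E(R_P) = R_f + β_P × MRP = 3.69% + 1.6390 × 6.87% = 14.95%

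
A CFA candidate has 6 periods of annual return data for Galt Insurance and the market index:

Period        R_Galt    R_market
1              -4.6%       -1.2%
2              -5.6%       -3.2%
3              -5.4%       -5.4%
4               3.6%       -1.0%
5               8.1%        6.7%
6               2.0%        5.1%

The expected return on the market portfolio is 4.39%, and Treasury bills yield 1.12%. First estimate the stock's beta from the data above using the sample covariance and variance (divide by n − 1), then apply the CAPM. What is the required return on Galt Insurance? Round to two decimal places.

Mean R_i = (-4.6 − 5.6 − 5.4 + 3.6 + 8.1 + 2.0) / 6 = -0.3167%
Mean R_m = (-1.2 − 3.2 − 5.4 − 1.0 + 6.7 + 5.1) / 6 = 0.1667%
Σ(R_i − R̄_i)(R_m − R̄_m) = 113.7867  ⇒  Cov = 113.7867 / 5 = 22.7573
Σ(R_m − R̄_m)² = 112.5733  ⇒  Var(R_m) = 112.5733 / 5 = 22.5147
β = Cov / Var(R_m) = 22.7573 / 22.5147 = 1.0108
MRP = 4.39% − 1.12% = 3.27%
E(R) = R_f + β × MRP = 1.12% + 1.0108 × 3.27% = 4.43%

4.43%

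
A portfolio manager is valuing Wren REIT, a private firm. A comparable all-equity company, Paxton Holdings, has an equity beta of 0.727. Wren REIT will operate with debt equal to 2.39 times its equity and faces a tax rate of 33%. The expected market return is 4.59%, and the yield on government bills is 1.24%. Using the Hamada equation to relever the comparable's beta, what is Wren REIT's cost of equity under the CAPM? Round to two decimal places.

β_L = β_U × [1 + (1 − t)(D/E)] = 0.727 × [1 + (1 − 0.33) × 2.39]
    = 0.727 × [1 + 0.67 × 2.39] = 0.727 × 2.6013 = 1.8911
MRP = 4.59% − 1.24% = 3.35%
E(R) = R_f + β_L × MRP = 1.24% + 1.8911 × 3.35% = 7.58%

7.58%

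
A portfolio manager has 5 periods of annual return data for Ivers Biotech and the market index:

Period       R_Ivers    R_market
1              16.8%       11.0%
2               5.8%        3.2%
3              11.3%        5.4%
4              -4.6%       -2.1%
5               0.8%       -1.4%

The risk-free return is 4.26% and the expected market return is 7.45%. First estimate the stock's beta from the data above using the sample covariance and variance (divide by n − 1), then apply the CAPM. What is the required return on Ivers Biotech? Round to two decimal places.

9.15%

Mean R_i = (16.8 + 5.8 + 11.3 − 4.6 + 0.8) / 5 = 6.0200%
Mean R_m = (11.0 + 3.2 + 5.4 − 2.1 − 1.4) / 5 = 3.2200%
Σ(R_i − R̄_i)(R_m − R̄_m) = 175.9980  ⇒  Cov = 175.9980 / 4 = 43.9995
Σ(R_m − R̄_m)² = 114.9280  ⇒  Var(R_m) = 114.9280 / 4 = 28.7320
β = Cov / Var(R_m) = 43.9995 / 28.7320 = 1.5314
MRP = 7.45% − 4.26% = 3.19%
E(R) = R_f + β × MRP = 4.26% + 1.5314 × 3.19% = 9.15%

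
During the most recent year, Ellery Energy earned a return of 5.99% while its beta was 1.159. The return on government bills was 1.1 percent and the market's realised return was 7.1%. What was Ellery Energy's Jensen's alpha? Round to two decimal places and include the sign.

Market excess return = 7.1% − 1.1% = 6.00%
CAPM benchmark = R_f + β(R_m − R_f) = 1.1% + 1.159 × 6.0% = 8.0540%
α = actual − benchmark = 5.99% − 8.0540% = -2.06%

-2.06%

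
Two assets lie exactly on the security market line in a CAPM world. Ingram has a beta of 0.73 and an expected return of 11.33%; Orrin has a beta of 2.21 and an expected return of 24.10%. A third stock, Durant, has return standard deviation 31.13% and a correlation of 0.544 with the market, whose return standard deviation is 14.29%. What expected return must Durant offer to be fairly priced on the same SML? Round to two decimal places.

MRP = (24.10% − 11.33%) / (2.21 − 0.73) = 8.6284%
R_f = 11.33% − 0.73 × 8.6284% = 5.0313%
β_Durant = ρ·σ_i/σ_m = 0.544 × 31.13 / 14.29 = 1.1851
E(R_Durant) = R_f + β × MRP = 5.0313% + 1.1851 × 8.6284% = 15.26%

15.26%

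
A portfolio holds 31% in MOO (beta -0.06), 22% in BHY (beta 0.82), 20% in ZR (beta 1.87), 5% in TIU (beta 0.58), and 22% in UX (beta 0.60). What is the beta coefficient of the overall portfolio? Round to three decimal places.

0.697

β_P = Σ w_i β_i = 0.31×-0.06 + 0.22×0.82 + 0.20×1.87 + 0.05×0.58 + 0.22×0.60 = 0.6968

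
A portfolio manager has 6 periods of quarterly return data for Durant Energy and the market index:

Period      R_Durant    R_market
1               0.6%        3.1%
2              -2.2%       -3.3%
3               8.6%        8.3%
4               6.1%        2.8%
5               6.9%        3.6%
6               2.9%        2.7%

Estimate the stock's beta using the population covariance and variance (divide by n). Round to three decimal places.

0.948

Mean R_i = (0.6 − 2.2 + 8.6 + 6.1 + 6.9 + 2.9) / 6 = 3.8167%
Mean R_m = (3.1 − 3.3 + 8.3 + 2.8 + 3.6 + 2.7) / 6 = 2.8667%
Σ(R_i − R̄_i)(R_m − R̄_m) = 64.6033  ⇒  Cov = 64.6033 / 6 = 10.7672
Σ(R_m − R̄_m)² = 68.1733  ⇒  Var(R_m) = 68.1733 / 6 = 11.3622
β = Cov / Var(R_m) = 10.7672 / 11.3622 = 0.9476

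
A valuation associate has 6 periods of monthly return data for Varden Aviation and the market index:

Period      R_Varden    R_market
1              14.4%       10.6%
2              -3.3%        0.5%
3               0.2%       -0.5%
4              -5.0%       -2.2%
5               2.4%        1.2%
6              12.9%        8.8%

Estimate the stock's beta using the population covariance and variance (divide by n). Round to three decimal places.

1.513

Mean R_i = (14.4 − 3.3 + 0.2 − 5.0 + 2.4 + 12.9) / 6 = 3.6000%
Mean R_m = (10.6 + 0.5 − 0.5 − 2.2 + 1.2 + 8.8) / 6 = 3.0667%
Σ(R_i − R̄_i)(R_m − R̄_m) = 212.0500  ⇒  Cov = 212.0500 / 6 = 35.3417
Σ(R_m − R̄_m)² = 140.1533  ⇒  Var(R_m) = 140.1533 / 6 = 23.3589
β = Cov / Var(R_m) = 35.3417 / 23.3589 = 1.5130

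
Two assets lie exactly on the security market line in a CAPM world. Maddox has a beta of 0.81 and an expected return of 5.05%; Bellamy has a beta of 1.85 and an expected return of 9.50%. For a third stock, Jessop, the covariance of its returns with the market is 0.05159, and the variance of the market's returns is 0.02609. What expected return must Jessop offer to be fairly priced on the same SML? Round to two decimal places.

10.05%

MRP = (9.50% − 5.05%) / (1.85 − 0.81) = 4.2788%
R_f = 5.05% − 0.81 × 4.2788% = 1.5842%
β_Jessop = Cov / Var(R_m) = 0.05159 / 0.02609 = 1.9774
E(R_Jessop) = R_f + β × MRP = 1.5842% + 1.9774 × 4.2788% = 10.05%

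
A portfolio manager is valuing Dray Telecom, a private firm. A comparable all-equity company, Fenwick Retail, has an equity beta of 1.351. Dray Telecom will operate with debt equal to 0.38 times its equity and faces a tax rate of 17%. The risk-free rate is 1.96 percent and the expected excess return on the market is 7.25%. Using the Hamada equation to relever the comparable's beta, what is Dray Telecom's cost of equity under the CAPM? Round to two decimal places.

14.84%

β_L = β_U × [1 + (1 − t)(D/E)] = 1.351 × [1 + (1 − 0.17) × 0.38]
    = 1.351 × [1 + 0.83 × 0.38] = 1.351 × 1.3154 = 1.7771
E(R) = R_f + β_L × MRP = 1.96% + 1.7771 × 7.25% = 14.84%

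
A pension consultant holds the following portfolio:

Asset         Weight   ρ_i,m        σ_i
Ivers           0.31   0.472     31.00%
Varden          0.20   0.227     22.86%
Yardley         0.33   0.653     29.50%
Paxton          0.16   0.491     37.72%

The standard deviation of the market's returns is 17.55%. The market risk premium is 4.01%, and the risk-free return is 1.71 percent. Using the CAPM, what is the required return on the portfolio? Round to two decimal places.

5.11%

β_Ivers = 0.472 × 31.00% / 17.55% = 0.8337
β_Varden = 0.227 × 22.86% / 17.55% = 0.2957
β_Yardley = 0.653 × 29.50% / 17.55% = 1.0976
β_Paxton = 0.491 × 37.72% / 17.55% = 1.0553
β_P = Σ w_i β_i = 0.31×0.8337 + 0.20×0.2957 + 0.33×1.0976 + 0.16×1.0553 = 0.8486
E(R_P) = R_f + β_P × MRP = 1.71% + 0.8486 × 4.01% = 5.11%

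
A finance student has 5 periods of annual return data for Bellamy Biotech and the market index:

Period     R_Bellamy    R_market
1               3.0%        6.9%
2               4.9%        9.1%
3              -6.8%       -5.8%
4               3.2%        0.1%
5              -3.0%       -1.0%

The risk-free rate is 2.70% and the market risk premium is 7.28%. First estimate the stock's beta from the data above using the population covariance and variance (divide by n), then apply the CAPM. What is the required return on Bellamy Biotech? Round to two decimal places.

Mean R_i = (3.0 + 4.9 − 6.8 + 3.2 − 3.0) / 5 = 0.2600%
Mean R_m = (6.9 + 9.1 − 5.8 + 0.1 − 1.0) / 5 = 1.8600%
Σ(R_i − R̄_i)(R_m − R̄_m) = 105.6320  ⇒  Cov = 105.6320 / 5 = 21.1264
Σ(R_m − R̄_m)² = 147.7720  ⇒  Var(R_m) = 147.7720 / 5 = 29.5544
β = Cov / Var(R_m) = 21.1264 / 29.5544 = 0.7148
E(R) = R_f + β × MRP = 2.70% + 0.7148 × 7.28% = 7.90%

7.90%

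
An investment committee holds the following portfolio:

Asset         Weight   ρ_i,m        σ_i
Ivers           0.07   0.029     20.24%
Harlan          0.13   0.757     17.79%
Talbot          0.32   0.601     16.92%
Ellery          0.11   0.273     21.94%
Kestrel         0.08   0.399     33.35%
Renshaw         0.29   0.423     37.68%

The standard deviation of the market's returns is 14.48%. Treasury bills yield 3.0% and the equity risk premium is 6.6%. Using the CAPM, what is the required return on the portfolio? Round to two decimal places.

8.19%

β_Ivers = 0.029 × 20.24% / 14.48% = 0.0405
β_Harlan = 0.757 × 17.79% / 14.48% = 0.9300
β_Talbot = 0.601 × 16.92% / 14.48% = 0.7023
β_Ellery = 0.273 × 21.94% / 14.48% = 0.4136
β_Kestrel = 0.399 × 33.35% / 14.48% = 0.9190
β_Renshaw = 0.423 × 37.68% / 14.48% = 1.1007
β_P = Σ w_i β_i = 0.07×0.0405 + 0.13×0.9300 + 0.32×0.7023 + 0.11×0.4136 + 0.08×0.9190 + 0.29×1.1007 = 0.7867
E(R_P) = R_f + β_P × MRP = 3.0% + 0.7867 × 6.6% = 8.19%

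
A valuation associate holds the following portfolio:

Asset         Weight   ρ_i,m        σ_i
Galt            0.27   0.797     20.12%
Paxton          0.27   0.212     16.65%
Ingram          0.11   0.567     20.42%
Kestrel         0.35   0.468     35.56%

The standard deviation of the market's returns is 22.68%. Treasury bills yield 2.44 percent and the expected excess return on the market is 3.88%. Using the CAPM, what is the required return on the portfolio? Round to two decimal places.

4.56%

β_Galt = 0.797 × 20.12% / 22.68% = 0.7070
β_Paxton = 0.212 × 16.65% / 22.68% = 0.1556
β_Ingram = 0.567 × 20.42% / 22.68% = 0.5105
β_Kestrel = 0.468 × 35.56% / 22.68% = 0.7338
β_P = Σ w_i β_i = 0.27×0.7070 + 0.27×0.1556 + 0.11×0.5105 + 0.35×0.7338 = 0.5459
E(R_P) = R_f + β_P × MRP = 2.44% + 0.5459 × 3.88% = 4.56%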